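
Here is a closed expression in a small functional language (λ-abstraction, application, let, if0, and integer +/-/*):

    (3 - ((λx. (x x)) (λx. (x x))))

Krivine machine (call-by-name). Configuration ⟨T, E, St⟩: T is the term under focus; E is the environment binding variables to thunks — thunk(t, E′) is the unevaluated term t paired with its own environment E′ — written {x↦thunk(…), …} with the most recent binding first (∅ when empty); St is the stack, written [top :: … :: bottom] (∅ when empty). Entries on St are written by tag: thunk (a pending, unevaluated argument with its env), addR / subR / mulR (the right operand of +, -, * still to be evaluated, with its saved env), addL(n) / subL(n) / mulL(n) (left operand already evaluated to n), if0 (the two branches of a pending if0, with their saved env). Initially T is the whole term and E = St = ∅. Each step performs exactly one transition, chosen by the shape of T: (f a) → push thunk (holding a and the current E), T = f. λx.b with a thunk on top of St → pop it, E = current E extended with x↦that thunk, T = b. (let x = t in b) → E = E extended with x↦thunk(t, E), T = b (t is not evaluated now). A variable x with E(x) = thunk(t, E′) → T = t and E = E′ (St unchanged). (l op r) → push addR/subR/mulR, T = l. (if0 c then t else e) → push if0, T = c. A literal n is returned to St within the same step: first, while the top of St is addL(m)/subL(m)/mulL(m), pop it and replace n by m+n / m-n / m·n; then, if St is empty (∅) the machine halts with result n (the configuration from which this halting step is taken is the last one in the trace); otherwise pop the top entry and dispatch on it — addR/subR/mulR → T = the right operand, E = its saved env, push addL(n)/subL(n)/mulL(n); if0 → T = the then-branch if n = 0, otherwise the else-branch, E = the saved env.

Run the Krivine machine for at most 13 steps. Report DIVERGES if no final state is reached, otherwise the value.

[0] ⟨T=(3 - ((λx. (x x)) (λx. (x x)))); E=∅; St=∅⟩
[1] ⟨T=3; E=∅; St=[subR]⟩
[2] ⟨T=((λx. (x x)) (λx. (x x))); E=∅; St=[subL(3)]⟩
[3] ⟨T=(λx. (x x)); E=∅; St=[thunk :: subL(3)]⟩
[4] ⟨T=(x x); E={x↦thunk((λx. (x x)), ∅)}; St=[subL(3)]⟩
[5] ⟨T=x; E={x↦thunk((λx. (x x)), ∅)}; St=[thunk :: subL(3)]⟩
[6] ⟨T=(λx. (x x)); E=∅; St=[thunk :: subL(3)]⟩
[7] ⟨T=(x x); E={x↦thunk(x, {x↦thunk((λx. (x x)), ∅)})}; St=[subL(3)]⟩
[8] ⟨T=x; E={x↦thunk(x, {x↦thunk((λx. (x x)), ∅)})}; St=[thunk :: subL(3)]⟩
[9] ⟨T=x; E={x↦thunk((λx. (x x)), ∅)}; St=[thunk :: subL(3)]⟩
[10] ⟨T=(λx. (x x)); E=∅; St=[thunk :: subL(3)]⟩
[11] ⟨T=(x x); E={x↦thunk(x, {x↦thunk(x, {x↦thunk((λx. (x x)), ∅)})})}; St=[subL(3)]⟩
[12] ⟨T=x; E={x↦thunk(x, {x↦thunk(x, {x↦thunk((λx. (x x)), ∅)})})}; St=[thunk :: subL(3)]⟩
[13] ⟨T=x; E={x↦thunk(x, {x↦thunk((λx. (x x)), ∅)})}; St=[thunk :: subL(3)]⟩
→ 13 transitions taken and the configuration is still not final: no result within 13 steps

Answer: DIVERGES (no final state within 13 steps)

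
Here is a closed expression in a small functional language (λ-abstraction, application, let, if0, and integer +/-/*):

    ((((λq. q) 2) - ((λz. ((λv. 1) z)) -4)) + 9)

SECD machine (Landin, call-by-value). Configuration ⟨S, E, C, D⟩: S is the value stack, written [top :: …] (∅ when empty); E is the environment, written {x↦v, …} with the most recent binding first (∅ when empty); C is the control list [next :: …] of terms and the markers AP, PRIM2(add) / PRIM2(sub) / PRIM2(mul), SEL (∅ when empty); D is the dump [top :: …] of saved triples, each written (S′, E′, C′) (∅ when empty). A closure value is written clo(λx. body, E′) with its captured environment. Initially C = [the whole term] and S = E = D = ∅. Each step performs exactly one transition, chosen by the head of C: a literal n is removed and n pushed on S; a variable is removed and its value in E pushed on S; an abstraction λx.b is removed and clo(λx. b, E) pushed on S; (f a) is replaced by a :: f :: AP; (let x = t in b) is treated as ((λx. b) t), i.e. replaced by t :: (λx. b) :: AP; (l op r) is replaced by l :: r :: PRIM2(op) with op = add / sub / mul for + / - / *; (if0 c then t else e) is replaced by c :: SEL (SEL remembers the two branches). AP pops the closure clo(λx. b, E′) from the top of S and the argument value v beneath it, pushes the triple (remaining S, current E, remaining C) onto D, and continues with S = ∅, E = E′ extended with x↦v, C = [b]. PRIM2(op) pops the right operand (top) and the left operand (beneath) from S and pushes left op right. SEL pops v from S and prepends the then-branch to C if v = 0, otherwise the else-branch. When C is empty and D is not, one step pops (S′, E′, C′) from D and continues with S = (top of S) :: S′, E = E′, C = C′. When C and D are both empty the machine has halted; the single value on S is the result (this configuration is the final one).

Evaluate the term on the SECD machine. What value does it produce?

0. [S=∅ | E=∅ | C=[((((λq. q) 2) - ((λz. ((λv. 1) z)) -4)) + 9)] | D=∅]
1. [S=∅ | E=∅ | C=[(((λq. q) 2) - ((λz. ((λv. 1) z)) -4)) :: 9 :: PRIM2(add)] | D=∅]
2. [S=∅ | E=∅ | C=[((λq. q) 2) :: ((λz. ((λv. 1) z)) -4) :: PRIM2(sub) :: 9 :: PRIM2(add)] | D=∅]
3. [S=∅ | E=∅ | C=[2 :: (λq. q) :: AP :: ((λz. ((λv. 1) z)) -4) :: PRIM2(sub) :: 9 :: PRIM2(add)] | D=∅]
4. [S=[2] | E=∅ | C=[(λq. q) :: AP :: ((λz. ((λv. 1) z)) -4) :: PRIM2(sub) :: 9 :: PRIM2(add)] | D=∅]
5. [S=[clo(λq. q, ∅) :: 2] | E=∅ | C=[AP :: ((λz. ((λv. 1) z)) -4) :: PRIM2(sub) :: 9 :: PRIM2(add)] | D=∅]
6. [S=∅ | E={q↦2} | C=[q] | D=[(∅, ∅, [((λz. ((λv. 1) z)) -4) :: PRIM2(sub) :: 9 :: PRIM2(add)])]]
7. [S=[2] | E={q↦2} | C=∅ | D=[(∅, ∅, [((λz. ((λv. 1) z)) -4) :: PRIM2(sub) :: 9 :: PRIM2(add)])]]
8. [S=[2] | E=∅ | C=[((λz. ((λv. 1) z)) -4) :: PRIM2(sub) :: 9 :: PRIM2(add)] | D=∅]
9. [S=[2] | E=∅ | C=[-4 :: (λz. ((λv. 1) z)) :: AP :: PRIM2(sub) :: 9 :: PRIM2(add)] | D=∅]
10. [S=[-4 :: 2] | E=∅ | C=[(λz. ((λv. 1) z)) :: AP :: PRIM2(sub) :: 9 :: PRIM2(add)] | D=∅]
11. [S=[clo(λz. ((λv. 1) z), ∅) :: -4 :: 2] | E=∅ | C=[AP :: PRIM2(sub) :: 9 :: PRIM2(add)] | D=∅]
12. [S=∅ | E={z↦-4} | C=[((λv. 1) z)] | D=[([2], ∅, [PRIM2(sub) :: 9 :: PRIM2(add)])]]
13. [S=∅ | E={z↦-4} | C=[z :: (λv. 1) :: AP] | D=[([2], ∅, [PRIM2(sub) :: 9 :: PRIM2(add)])]]
14. [S=[-4] | E={z↦-4} | C=[(λv. 1) :: AP] | D=[([2], ∅, [PRIM2(sub) :: 9 :: PRIM2(add)])]]
15. [S=[clo(λv. 1, {z↦-4}) :: -4] | E={z↦-4} | C=[AP] | D=[([2], ∅, [PRIM2(sub) :: 9 :: PRIM2(add)])]]
16. [S=∅ | E={v↦-4, z↦-4} | C=[1] | D=[(∅, {z↦-4}, ∅) :: ([2], ∅, [PRIM2(sub) :: 9 :: PRIM2(add)])]]
17. [S=[1] | E={v↦-4, z↦-4} | C=∅ | D=[(∅, {z↦-4}, ∅) :: ([2], ∅, [PRIM2(sub) :: 9 :: PRIM2(add)])]]
18. [S=[1] | E={z↦-4} | C=∅ | D=[([2], ∅, [PRIM2(sub) :: 9 :: PRIM2(add)])]]
19. [S=[1 :: 2] | E=∅ | C=[PRIM2(sub) :: 9 :: PRIM2(add)] | D=∅]
20. [S=[1] | E=∅ | C=[9 :: PRIM2(add)] | D=∅]
21. [S=[9 :: 1] | E=∅ | C=[PRIM2(add)] | D=∅]
22. [S=[10] | E=∅ | C=∅ | D=∅]
→ final value 10

Answer: 10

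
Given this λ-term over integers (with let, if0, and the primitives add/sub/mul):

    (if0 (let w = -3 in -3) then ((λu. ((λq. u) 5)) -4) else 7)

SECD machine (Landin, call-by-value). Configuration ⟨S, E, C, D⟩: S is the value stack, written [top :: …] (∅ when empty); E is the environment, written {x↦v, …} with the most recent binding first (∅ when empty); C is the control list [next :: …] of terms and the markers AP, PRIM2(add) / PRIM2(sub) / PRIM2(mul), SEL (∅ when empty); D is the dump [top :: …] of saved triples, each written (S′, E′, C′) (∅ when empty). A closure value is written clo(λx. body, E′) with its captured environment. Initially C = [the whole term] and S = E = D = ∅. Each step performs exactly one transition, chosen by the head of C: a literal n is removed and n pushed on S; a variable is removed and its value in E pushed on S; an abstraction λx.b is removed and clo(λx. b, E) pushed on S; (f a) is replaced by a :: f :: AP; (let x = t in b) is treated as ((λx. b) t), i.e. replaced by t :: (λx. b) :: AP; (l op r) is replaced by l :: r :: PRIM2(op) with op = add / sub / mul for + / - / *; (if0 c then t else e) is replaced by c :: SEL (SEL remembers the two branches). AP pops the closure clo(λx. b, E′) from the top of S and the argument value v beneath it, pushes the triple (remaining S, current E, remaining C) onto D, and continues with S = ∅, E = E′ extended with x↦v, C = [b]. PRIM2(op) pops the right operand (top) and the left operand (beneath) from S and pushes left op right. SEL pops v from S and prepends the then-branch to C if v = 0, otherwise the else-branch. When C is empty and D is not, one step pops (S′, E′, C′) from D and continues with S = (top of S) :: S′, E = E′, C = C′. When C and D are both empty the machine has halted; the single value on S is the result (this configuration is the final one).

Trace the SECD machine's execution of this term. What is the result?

step 0: [S=∅ | E=∅ | C=[(if0 (let w = -3 in -3) then ((λu. ((λq. u) 5)) -4) else 7)] | D=∅]
step 1: [S=∅ | E=∅ | C=[(let w = -3 in -3) :: SEL] | D=∅]
step 2: [S=∅ | E=∅ | C=[-3 :: (λw. -3) :: AP :: SEL] | D=∅]
step 3: [S=[-3] | E=∅ | C=[(λw. -3) :: AP :: SEL] | D=∅]
step 4: [S=[clo(λw. -3, ∅) :: -3] | E=∅ | C=[AP :: SEL] | D=∅]
step 5: [S=∅ | E={w↦-3} | C=[-3] | D=[(∅, ∅, [SEL])]]
step 6: [S=[-3] | E={w↦-3} | C=∅ | D=[(∅, ∅, [SEL])]]
step 7: [S=[-3] | E=∅ | C=[SEL] | D=∅]
step 8: [S=∅ | E=∅ | C=[7] | D=∅]
step 9: [S=[7] | E=∅ | C=∅ | D=∅]
→ final value 7

Answer: 7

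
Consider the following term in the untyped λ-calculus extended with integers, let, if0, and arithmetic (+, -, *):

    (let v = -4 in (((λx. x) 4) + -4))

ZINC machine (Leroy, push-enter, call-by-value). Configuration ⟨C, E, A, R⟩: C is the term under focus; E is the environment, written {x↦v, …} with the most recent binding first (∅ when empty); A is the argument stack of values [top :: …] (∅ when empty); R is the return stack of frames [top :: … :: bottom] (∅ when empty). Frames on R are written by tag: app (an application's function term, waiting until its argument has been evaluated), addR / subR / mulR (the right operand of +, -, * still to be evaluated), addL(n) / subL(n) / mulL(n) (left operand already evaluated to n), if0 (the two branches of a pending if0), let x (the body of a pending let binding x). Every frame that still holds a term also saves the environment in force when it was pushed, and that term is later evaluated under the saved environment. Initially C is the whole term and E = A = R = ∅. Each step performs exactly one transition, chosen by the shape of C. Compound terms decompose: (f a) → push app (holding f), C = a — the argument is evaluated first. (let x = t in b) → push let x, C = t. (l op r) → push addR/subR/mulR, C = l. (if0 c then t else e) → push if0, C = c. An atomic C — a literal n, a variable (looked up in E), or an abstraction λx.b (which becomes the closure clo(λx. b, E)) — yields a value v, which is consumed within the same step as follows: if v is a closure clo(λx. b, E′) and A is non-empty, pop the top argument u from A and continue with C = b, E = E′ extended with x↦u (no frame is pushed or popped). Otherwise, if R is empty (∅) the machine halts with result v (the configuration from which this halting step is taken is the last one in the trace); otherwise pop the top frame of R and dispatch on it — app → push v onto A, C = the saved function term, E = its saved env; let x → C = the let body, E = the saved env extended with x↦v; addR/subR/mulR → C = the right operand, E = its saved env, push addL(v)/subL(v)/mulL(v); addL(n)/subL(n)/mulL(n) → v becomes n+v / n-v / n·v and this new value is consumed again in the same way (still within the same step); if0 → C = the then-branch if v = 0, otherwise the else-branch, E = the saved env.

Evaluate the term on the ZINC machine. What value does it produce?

Answer: 0

Derivation:
step 0: ⟨C=(let v = -4 in (((λx. x) 4) + -4)); E=∅; A=∅; R=∅⟩
step 1: ⟨C=-4; E=∅; A=∅; R=[let v]⟩
step 2: ⟨C=(((λx. x) 4) + -4); E={v↦-4}; A=∅; R=∅⟩
step 3: ⟨C=((λx. x) 4); E={v↦-4}; A=∅; R=[addR]⟩
step 4: ⟨C=4; E={v↦-4}; A=∅; R=[app :: addR]⟩
step 5: ⟨C=(λx. x); E={v↦-4}; A=[4]; R=[addR]⟩
step 6: ⟨C=x; E={x↦4, v↦-4}; A=∅; R=[addR]⟩
step 7: ⟨C=-4; E={v↦-4}; A=∅; R=[addL(4)]⟩
→ final value 0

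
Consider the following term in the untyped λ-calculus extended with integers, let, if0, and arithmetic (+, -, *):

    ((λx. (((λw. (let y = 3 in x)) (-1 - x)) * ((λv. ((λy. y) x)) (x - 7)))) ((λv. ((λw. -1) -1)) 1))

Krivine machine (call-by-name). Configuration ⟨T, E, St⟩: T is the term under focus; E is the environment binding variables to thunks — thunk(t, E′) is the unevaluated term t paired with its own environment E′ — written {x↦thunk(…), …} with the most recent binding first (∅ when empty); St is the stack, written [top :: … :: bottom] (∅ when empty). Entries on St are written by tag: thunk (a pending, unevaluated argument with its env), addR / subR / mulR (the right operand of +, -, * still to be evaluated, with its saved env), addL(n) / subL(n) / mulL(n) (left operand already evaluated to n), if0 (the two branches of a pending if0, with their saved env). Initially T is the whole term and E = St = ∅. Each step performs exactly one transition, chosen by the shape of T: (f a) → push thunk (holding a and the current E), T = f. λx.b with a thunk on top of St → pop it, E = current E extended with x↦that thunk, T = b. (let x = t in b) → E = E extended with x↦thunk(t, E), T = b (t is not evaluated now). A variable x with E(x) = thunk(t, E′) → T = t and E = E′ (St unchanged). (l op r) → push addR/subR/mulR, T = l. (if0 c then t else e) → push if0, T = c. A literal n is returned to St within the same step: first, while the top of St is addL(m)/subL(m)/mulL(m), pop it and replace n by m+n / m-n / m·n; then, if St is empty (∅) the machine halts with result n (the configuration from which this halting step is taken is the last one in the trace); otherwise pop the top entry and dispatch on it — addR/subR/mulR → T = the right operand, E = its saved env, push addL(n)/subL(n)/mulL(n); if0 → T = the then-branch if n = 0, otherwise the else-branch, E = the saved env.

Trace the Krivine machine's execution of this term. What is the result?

step 0: [T=((λx. (((λw. (let y = 3 in x)) (-1 - x)) * ((λv. ((λy. y) x)) (x - 7)))) ((λv. ((λw. -1) -1)) 1)) | E=∅ | St=∅]
step 1: [T=(λx. (((λw. (let y = 3 in x)) (-1 - x)) * ((λv. ((λy. y) x)) (x - 7)))) | E=∅ | St=[thunk]]
step 2: [T=(((λw. (let y = 3 in x)) (-1 - x)) * ((λv. ((λy. y) x)) (x - 7))) | E={x↦thunk(((λv. ((λw. -1) -1)) 1), ∅)} | St=∅]
step 3: [T=((λw. (let y = 3 in x)) (-1 - x)) | E={x↦thunk(((λv. ((λw. -1) -1)) 1), ∅)} | St=[mulR]]
step 4: [T=(λw. (let y = 3 in x)) | E={x↦thunk(((λv. ((λw. -1) -1)) 1), ∅)} | St=[thunk :: mulR]]
step 5: [T=(let y = 3 in x) | E={w↦thunk((-1 - x), {x↦thunk(((λv. ((λw. -1) -1)) 1), ∅)}), x↦thunk(((λv. ((λw. -1) -1)) 1), ∅)} | St=[mulR]]
step 6: [T=x | E={y↦thunk(3, {w↦thunk((-1 - x), {x↦thunk(((λv. ((λw. -1) -1)) 1), ∅)}), x↦thunk(((λv. ((λw. -1) -1)) 1), ∅)}), w↦thunk((-1 - x), {x↦thunk(((λv. ((λw. -1) -1)) 1), ∅)}), x↦thunk(((λv. ((λw. -1) -1)) 1), ∅)} | St=[mulR]]
step 7: [T=((λv. ((λw. -1) -1)) 1) | E=∅ | St=[mulR]]
step 8: [T=(λv. ((λw. -1) -1)) | E=∅ | St=[thunk :: mulR]]
step 9: [T=((λw. -1) -1) | E={v↦thunk(1, ∅)} | St=[mulR]]
step 10: [T=(λw. -1) | E={v↦thunk(1, ∅)} | St=[thunk :: mulR]]
step 11: [T=-1 | E={w↦thunk(-1, {v↦thunk(1, ∅)}), v↦thunk(1, ∅)} | St=[mulR]]
step 12: [T=((λv. ((λy. y) x)) (x - 7)) | E={x↦thunk(((λv. ((λw. -1) -1)) 1), ∅)} | St=[mulL(-1)]]
step 13: [T=(λv. ((λy. y) x)) | E={x↦thunk(((λv. ((λw. -1) -1)) 1), ∅)} | St=[thunk :: mulL(-1)]]
step 14: [T=((λy. y) x) | E={v↦thunk((x - 7), {x↦thunk(((λv. ((λw. -1) -1)) 1), ∅)}), x↦thunk(((λv. ((λw. -1) -1)) 1), ∅)} | St=[mulL(-1)]]
step 15: [T=(λy. y) | E={v↦thunk((x - 7), {x↦thunk(((λv. ((λw. -1) -1)) 1), ∅)}), x↦thunk(((λv. ((λw. -1) -1)) 1), ∅)} | St=[thunk :: mulL(-1)]]
step 16: [T=y | E={y↦thunk(x, {v↦thunk((x - 7), {x↦thunk(((λv. ((λw. -1) -1)) 1), ∅)}), x↦thunk(((λv. ((λw. -1) -1)) 1), ∅)}), v↦thunk((x - 7), {x↦thunk(((λv. ((λw. -1) -1)) 1), ∅)}), x↦thunk(((λv. ((λw. -1) -1)) 1), ∅)} | St=[mulL(-1)]]
step 17: [T=x | E={v↦thunk((x - 7), {x↦thunk(((λv. ((λw. -1) -1)) 1), ∅)}), x↦thunk(((λv. ((λw. -1) -1)) 1), ∅)} | St=[mulL(-1)]]
step 18: [T=((λv. ((λw. -1) -1)) 1) | E=∅ | St=[mulL(-1)]]
step 19: [T=(λv. ((λw. -1) -1)) | E=∅ | St=[thunk :: mulL(-1)]]
step 20: [T=((λw. -1) -1) | E={v↦thunk(1, ∅)} | St=[mulL(-1)]]
step 21: [T=(λw. -1) | E={v↦thunk(1, ∅)} | St=[thunk :: mulL(-1)]]
step 22: [T=-1 | E={w↦thunk(-1, {v↦thunk(1, ∅)}), v↦thunk(1, ∅)} | St=[mulL(-1)]]
→ final value 1

Answer: 1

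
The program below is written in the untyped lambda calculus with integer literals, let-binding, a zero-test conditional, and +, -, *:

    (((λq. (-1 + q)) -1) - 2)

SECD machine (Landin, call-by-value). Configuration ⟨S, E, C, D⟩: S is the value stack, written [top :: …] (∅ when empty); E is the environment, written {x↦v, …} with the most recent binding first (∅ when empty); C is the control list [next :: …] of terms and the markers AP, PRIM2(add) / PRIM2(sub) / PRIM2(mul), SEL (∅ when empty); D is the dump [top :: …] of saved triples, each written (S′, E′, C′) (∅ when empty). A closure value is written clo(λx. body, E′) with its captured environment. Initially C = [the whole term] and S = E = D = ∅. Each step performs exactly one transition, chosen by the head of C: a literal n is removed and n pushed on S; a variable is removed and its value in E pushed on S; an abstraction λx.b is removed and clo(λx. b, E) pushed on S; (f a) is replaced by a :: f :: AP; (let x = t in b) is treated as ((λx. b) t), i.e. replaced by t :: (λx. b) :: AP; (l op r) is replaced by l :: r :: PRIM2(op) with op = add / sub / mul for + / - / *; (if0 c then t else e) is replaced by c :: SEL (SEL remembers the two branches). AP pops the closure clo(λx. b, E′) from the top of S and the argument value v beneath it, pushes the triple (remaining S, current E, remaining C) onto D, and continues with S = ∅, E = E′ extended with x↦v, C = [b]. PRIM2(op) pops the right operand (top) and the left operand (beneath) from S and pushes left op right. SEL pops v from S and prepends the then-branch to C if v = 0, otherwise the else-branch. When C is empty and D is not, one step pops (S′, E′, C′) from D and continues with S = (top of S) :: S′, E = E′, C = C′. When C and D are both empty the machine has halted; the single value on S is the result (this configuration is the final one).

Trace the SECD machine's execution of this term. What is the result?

Answer: -4

Machine steps:
0. [S=∅ | E=∅ | C=[(((λq. (-1 + q)) -1) - 2)] | D=∅]
1. [S=∅ | E=∅ | C=[((λq. (-1 + q)) -1) :: 2 :: PRIM2(sub)] | D=∅]
2. [S=∅ | E=∅ | C=[-1 :: (λq. (-1 + q)) :: AP :: 2 :: PRIM2(sub)] | D=∅]
3. [S=[-1] | E=∅ | C=[(λq. (-1 + q)) :: AP :: 2 :: PRIM2(sub)] | D=∅]
4. [S=[clo(λq. (-1 + q), ∅) :: -1] | E=∅ | C=[AP :: 2 :: PRIM2(sub)] | D=∅]
5. [S=∅ | E={q↦-1} | C=[(-1 + q)] | D=[(∅, ∅, [2 :: PRIM2(sub)])]]
6. [S=∅ | E={q↦-1} | C=[-1 :: q :: PRIM2(add)] | D=[(∅, ∅, [2 :: PRIM2(sub)])]]
7. [S=[-1] | E={q↦-1} | C=[q :: PRIM2(add)] | D=[(∅, ∅, [2 :: PRIM2(sub)])]]
8. [S=[-1 :: -1] | E={q↦-1} | C=[PRIM2(add)] | D=[(∅, ∅, [2 :: PRIM2(sub)])]]
9. [S=[-2] | E={q↦-1} | C=∅ | D=[(∅, ∅, [2 :: PRIM2(sub)])]]
10. [S=[-2] | E=∅ | C=[2 :: PRIM2(sub)] | D=∅]
11. [S=[2 :: -2] | E=∅ | C=[PRIM2(sub)] | D=∅]
12. [S=[-4] | E=∅ | C=∅ | D=∅]
→ final value -4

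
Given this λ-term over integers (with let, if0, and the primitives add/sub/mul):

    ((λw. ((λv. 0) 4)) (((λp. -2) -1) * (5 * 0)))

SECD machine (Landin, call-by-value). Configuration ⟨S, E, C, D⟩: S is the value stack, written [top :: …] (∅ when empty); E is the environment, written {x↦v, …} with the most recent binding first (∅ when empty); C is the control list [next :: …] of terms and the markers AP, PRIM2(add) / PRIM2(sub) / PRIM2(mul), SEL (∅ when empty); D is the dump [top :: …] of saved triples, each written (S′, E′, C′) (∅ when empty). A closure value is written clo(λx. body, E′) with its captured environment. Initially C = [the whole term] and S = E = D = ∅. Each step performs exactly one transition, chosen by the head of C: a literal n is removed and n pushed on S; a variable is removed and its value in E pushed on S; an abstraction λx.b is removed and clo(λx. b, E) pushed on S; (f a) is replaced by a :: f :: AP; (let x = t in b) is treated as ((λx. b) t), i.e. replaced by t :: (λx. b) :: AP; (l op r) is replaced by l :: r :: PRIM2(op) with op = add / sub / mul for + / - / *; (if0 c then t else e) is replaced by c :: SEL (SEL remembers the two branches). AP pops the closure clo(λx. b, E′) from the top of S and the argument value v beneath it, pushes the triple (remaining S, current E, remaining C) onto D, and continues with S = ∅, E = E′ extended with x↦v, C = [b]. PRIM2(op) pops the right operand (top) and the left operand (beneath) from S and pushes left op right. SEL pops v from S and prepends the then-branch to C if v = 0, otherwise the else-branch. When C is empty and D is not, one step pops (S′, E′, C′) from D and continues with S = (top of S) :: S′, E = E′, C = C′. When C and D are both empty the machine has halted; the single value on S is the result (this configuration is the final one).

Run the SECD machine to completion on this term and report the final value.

t=0: [S=∅ | E=∅ | C=[((λw. ((λv. 0) 4)) (((λp. -2) -1) * (5 * 0)))] | D=∅]
t=1: [S=∅ | E=∅ | C=[(((λp. -2) -1) * (5 * 0)) :: (λw. ((λv. 0) 4)) :: AP] | D=∅]
t=2: [S=∅ | E=∅ | C=[((λp. -2) -1) :: (5 * 0) :: PRIM2(mul) :: (λw. ((λv. 0) 4)) :: AP] | D=∅]
t=3: [S=∅ | E=∅ | C=[-1 :: (λp. -2) :: AP :: (5 * 0) :: PRIM2(mul) :: (λw. ((λv. 0) 4)) :: AP] | D=∅]
t=4: [S=[-1] | E=∅ | C=[(λp. -2) :: AP :: (5 * 0) :: PRIM2(mul) :: (λw. ((λv. 0) 4)) :: AP] | D=∅]
t=5: [S=[clo(λp. -2, ∅) :: -1] | E=∅ | C=[AP :: (5 * 0) :: PRIM2(mul) :: (λw. ((λv. 0) 4)) :: AP] | D=∅]
t=6: [S=∅ | E={p↦-1} | C=[-2] | D=[(∅, ∅, [(5 * 0) :: PRIM2(mul) :: (λw. ((λv. 0) 4)) :: AP])]]
t=7: [S=[-2] | E={p↦-1} | C=∅ | D=[(∅, ∅, [(5 * 0) :: PRIM2(mul) :: (λw. ((λv. 0) 4)) :: AP])]]
t=8: [S=[-2] | E=∅ | C=[(5 * 0) :: PRIM2(mul) :: (λw. ((λv. 0) 4)) :: AP] | D=∅]
t=9: [S=[-2] | E=∅ | C=[5 :: 0 :: PRIM2(mul) :: PRIM2(mul) :: (λw. ((λv. 0) 4)) :: AP] | D=∅]
t=10: [S=[5 :: -2] | E=∅ | C=[0 :: PRIM2(mul) :: PRIM2(mul) :: (λw. ((λv. 0) 4)) :: AP] | D=∅]
t=11: [S=[0 :: 5 :: -2] | E=∅ | C=[PRIM2(mul) :: PRIM2(mul) :: (λw. ((λv. 0) 4)) :: AP] | D=∅]
t=12: [S=[0 :: -2] | E=∅ | C=[PRIM2(mul) :: (λw. ((λv. 0) 4)) :: AP] | D=∅]
t=13: [S=[0] | E=∅ | C=[(λw. ((λv. 0) 4)) :: AP] | D=∅]
t=14: [S=[clo(λw. ((λv. 0) 4), ∅) :: 0] | E=∅ | C=[AP] | D=∅]
t=15: [S=∅ | E={w↦0} | C=[((λv. 0) 4)] | D=[(∅, ∅, ∅)]]
t=16: [S=∅ | E={w↦0} | C=[4 :: (λv. 0) :: AP] | D=[(∅, ∅, ∅)]]
t=17: [S=[4] | E={w↦0} | C=[(λv. 0) :: AP] | D=[(∅, ∅, ∅)]]
t=18: [S=[clo(λv. 0, {w↦0}) :: 4] | E={w↦0} | C=[AP] | D=[(∅, ∅, ∅)]]
t=19: [S=∅ | E={v↦4, w↦0} | C=[0] | D=[(∅, {w↦0}, ∅) :: (∅, ∅, ∅)]]
t=20: [S=[0] | E={v↦4, w↦0} | C=∅ | D=[(∅, {w↦0}, ∅) :: (∅, ∅, ∅)]]
t=21: [S=[0] | E={w↦0} | C=∅ | D=[(∅, ∅, ∅)]]
t=22: [S=[0] | E=∅ | C=∅ | D=∅]
→ final value 0

Answer: 0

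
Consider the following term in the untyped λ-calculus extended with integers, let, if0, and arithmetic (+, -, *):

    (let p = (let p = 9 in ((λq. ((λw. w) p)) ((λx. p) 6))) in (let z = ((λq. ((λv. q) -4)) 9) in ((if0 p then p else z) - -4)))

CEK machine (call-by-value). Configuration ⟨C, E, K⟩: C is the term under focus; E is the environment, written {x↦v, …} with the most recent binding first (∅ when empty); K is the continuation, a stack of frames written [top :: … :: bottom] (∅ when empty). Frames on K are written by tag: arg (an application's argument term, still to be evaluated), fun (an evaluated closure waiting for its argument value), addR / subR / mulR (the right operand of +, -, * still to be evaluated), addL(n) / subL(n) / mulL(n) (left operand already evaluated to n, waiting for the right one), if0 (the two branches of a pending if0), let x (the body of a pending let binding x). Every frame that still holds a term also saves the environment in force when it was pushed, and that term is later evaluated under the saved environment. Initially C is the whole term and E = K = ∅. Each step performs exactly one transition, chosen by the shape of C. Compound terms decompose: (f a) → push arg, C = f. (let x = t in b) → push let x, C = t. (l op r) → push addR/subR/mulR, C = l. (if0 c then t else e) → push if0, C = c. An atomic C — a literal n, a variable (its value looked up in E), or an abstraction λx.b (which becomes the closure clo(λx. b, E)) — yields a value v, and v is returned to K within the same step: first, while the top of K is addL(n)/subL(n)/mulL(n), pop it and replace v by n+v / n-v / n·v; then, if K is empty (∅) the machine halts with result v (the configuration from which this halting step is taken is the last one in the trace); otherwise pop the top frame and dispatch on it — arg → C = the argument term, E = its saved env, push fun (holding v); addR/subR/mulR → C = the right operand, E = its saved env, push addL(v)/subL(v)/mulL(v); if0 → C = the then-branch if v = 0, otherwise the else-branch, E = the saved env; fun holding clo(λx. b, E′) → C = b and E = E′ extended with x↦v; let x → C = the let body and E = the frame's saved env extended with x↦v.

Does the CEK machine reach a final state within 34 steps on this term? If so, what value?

Answer: 13

Derivation:
step 0: [C=(let p = (let p = 9 in ((λq. ((λw. w) p)) ((λx. p) 6))) in (let z = ((λq. ((λv. q) -4)) 9) in ((if0 p then p else z) - -4))) | E=∅ | K=∅]
step 1: [C=(let p = 9 in ((λq. ((λw. w) p)) ((λx. p) 6))) | E=∅ | K=[let p]]
step 2: [C=9 | E=∅ | K=[let p :: let p]]
step 3: [C=((λq. ((λw. w) p)) ((λx. p) 6)) | E={p↦9} | K=[let p]]
step 4: [C=(λq. ((λw. w) p)) | E={p↦9} | K=[arg :: let p]]
step 5: [C=((λx. p) 6) | E={p↦9} | K=[fun :: let p]]
step 6: [C=(λx. p) | E={p↦9} | K=[arg :: fun :: let p]]
step 7: [C=6 | E={p↦9} | K=[fun :: fun :: let p]]
step 8: [C=p | E={x↦6, p↦9} | K=[fun :: let p]]
step 9: [C=((λw. w) p) | E={q↦9, p↦9} | K=[let p]]
step 10: [C=(λw. w) | E={q↦9, p↦9} | K=[arg :: let p]]
step 11: [C=p | E={q↦9, p↦9} | K=[fun :: let p]]
step 12: [C=w | E={w↦9, q↦9, p↦9} | K=[let p]]
step 13: [C=(let z = ((λq. ((λv. q) -4)) 9) in ((if0 p then p else z) - -4)) | E={p↦9} | K=∅]
step 14: [C=((λq. ((λv. q) -4)) 9) | E={p↦9} | K=[let z]]
step 15: [C=(λq. ((λv. q) -4)) | E={p↦9} | K=[arg :: let z]]
step 16: [C=9 | E={p↦9} | K=[fun :: let z]]
step 17: [C=((λv. q) -4) | E={q↦9, p↦9} | K=[let z]]
step 18: [C=(λv. q) | E={q↦9, p↦9} | K=[arg :: let z]]
step 19: [C=-4 | E={q↦9, p↦9} | K=[fun :: let z]]
step 20: [C=q | E={v↦-4, q↦9, p↦9} | K=[let z]]
step 21: [C=((if0 p then p else z) - -4) | E={z↦9, p↦9} | K=∅]
step 22: [C=(if0 p then p else z) | E={z↦9, p↦9} | K=[subR]]
step 23: [C=p | E={z↦9, p↦9} | K=[if0 :: subR]]
step 24: [C=z | E={z↦9, p↦9} | K=[subR]]
step 25: [C=-4 | E={z↦9, p↦9} | K=[subL(9)]]
→ final value 13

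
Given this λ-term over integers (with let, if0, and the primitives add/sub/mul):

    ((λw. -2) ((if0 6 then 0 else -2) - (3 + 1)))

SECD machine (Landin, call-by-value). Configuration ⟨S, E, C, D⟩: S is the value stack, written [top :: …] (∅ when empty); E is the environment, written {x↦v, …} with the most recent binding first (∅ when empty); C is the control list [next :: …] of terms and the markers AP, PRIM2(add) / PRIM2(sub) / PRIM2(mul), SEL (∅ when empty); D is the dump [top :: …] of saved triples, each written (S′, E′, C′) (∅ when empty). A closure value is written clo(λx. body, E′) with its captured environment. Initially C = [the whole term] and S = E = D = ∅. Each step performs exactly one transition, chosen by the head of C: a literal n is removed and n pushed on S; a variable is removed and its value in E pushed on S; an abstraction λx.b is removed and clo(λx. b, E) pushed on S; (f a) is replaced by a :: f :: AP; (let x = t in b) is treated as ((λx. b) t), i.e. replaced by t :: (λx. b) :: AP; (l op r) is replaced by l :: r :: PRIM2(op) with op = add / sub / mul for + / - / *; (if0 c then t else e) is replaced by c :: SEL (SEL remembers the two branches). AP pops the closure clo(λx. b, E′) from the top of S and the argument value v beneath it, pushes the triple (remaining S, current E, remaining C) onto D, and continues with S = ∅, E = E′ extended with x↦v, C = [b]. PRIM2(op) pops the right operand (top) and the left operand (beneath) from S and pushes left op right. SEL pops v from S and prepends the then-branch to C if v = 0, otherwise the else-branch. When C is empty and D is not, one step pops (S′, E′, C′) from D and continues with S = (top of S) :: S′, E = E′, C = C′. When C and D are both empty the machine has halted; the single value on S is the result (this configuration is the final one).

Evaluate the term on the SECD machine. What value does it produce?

0. ⟨S=∅; E=∅; C=[((λw. -2) ((if0 6 then 0 else -2) - (3 + 1)))]; D=∅⟩
1. ⟨S=∅; E=∅; C=[((if0 6 then 0 else -2) - (3 + 1)) :: (λw. -2) :: AP]; D=∅⟩
2. ⟨S=∅; E=∅; C=[(if0 6 then 0 else -2) :: (3 + 1) :: PRIM2(sub) :: (λw. -2) :: AP]; D=∅⟩
3. ⟨S=∅; E=∅; C=[6 :: SEL :: (3 + 1) :: PRIM2(sub) :: (λw. -2) :: AP]; D=∅⟩
4. ⟨S=[6]; E=∅; C=[SEL :: (3 + 1) :: PRIM2(sub) :: (λw. -2) :: AP]; D=∅⟩
5. ⟨S=∅; E=∅; C=[-2 :: (3 + 1) :: PRIM2(sub) :: (λw. -2) :: AP]; D=∅⟩
6. ⟨S=[-2]; E=∅; C=[(3 + 1) :: PRIM2(sub) :: (λw. -2) :: AP]; D=∅⟩
7. ⟨S=[-2]; E=∅; C=[3 :: 1 :: PRIM2(add) :: PRIM2(sub) :: (λw. -2) :: AP]; D=∅⟩
8. ⟨S=[3 :: -2]; E=∅; C=[1 :: PRIM2(add) :: PRIM2(sub) :: (λw. -2) :: AP]; D=∅⟩
9. ⟨S=[1 :: 3 :: -2]; E=∅; C=[PRIM2(add) :: PRIM2(sub) :: (λw. -2) :: AP]; D=∅⟩
10. ⟨S=[4 :: -2]; E=∅; C=[PRIM2(sub) :: (λw. -2) :: AP]; D=∅⟩
11. ⟨S=[-6]; E=∅; C=[(λw. -2) :: AP]; D=∅⟩
12. ⟨S=[clo(λw. -2, ∅) :: -6]; E=∅; C=[AP]; D=∅⟩
13. ⟨S=∅; E={w↦-6}; C=[-2]; D=[(∅, ∅, ∅)]⟩
14. ⟨S=[-2]; E={w↦-6}; C=∅; D=[(∅, ∅, ∅)]⟩
15. ⟨S=[-2]; E=∅; C=∅; D=∅⟩
→ final value -2

Answer: -2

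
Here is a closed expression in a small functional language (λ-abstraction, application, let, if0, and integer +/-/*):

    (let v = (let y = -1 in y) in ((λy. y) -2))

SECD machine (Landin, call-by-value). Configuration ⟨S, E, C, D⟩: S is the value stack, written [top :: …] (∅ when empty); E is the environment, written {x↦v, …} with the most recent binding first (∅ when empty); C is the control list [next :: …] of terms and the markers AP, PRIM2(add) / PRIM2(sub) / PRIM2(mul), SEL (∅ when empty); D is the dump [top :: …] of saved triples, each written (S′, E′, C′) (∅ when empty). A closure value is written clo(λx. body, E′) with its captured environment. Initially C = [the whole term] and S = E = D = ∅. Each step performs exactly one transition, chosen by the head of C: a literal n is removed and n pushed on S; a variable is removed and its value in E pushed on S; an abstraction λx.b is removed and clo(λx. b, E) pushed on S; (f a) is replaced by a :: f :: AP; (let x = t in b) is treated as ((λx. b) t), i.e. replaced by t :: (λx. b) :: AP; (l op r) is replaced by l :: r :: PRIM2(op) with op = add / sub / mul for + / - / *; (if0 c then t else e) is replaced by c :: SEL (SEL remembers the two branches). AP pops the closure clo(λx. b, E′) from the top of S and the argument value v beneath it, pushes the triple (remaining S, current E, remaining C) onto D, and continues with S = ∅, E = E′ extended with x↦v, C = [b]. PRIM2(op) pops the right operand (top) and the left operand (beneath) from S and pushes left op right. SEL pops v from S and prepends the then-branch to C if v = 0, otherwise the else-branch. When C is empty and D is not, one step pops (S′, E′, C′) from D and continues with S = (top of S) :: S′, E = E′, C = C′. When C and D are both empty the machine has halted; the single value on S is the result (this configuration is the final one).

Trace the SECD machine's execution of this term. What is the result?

[0] ⟨S=∅; E=∅; C=[(let v = (let y = -1 in y) in ((λy. y) -2))]; D=∅⟩
[1] ⟨S=∅; E=∅; C=[(let y = -1 in y) :: (λv. ((λy. y) -2)) :: AP]; D=∅⟩
[2] ⟨S=∅; E=∅; C=[-1 :: (λy. y) :: AP :: (λv. ((λy. y) -2)) :: AP]; D=∅⟩
[3] ⟨S=[-1]; E=∅; C=[(λy. y) :: AP :: (λv. ((λy. y) -2)) :: AP]; D=∅⟩
[4] ⟨S=[clo(λy. y, ∅) :: -1]; E=∅; C=[AP :: (λv. ((λy. y) -2)) :: AP]; D=∅⟩
[5] ⟨S=∅; E={y↦-1}; C=[y]; D=[(∅, ∅, [(λv. ((λy. y) -2)) :: AP])]⟩
[6] ⟨S=[-1]; E={y↦-1}; C=∅; D=[(∅, ∅, [(λv. ((λy. y) -2)) :: AP])]⟩
[7] ⟨S=[-1]; E=∅; C=[(λv. ((λy. y) -2)) :: AP]; D=∅⟩
[8] ⟨S=[clo(λv. ((λy. y) -2), ∅) :: -1]; E=∅; C=[AP]; D=∅⟩
[9] ⟨S=∅; E={v↦-1}; C=[((λy. y) -2)]; D=[(∅, ∅, ∅)]⟩
[10] ⟨S=∅; E={v↦-1}; C=[-2 :: (λy. y) :: AP]; D=[(∅, ∅, ∅)]⟩
[11] ⟨S=[-2]; E={v↦-1}; C=[(λy. y) :: AP]; D=[(∅, ∅, ∅)]⟩
[12] ⟨S=[clo(λy. y, {v↦-1}) :: -2]; E={v↦-1}; C=[AP]; D=[(∅, ∅, ∅)]⟩
[13] ⟨S=∅; E={y↦-2, v↦-1}; C=[y]; D=[(∅, {v↦-1}, ∅) :: (∅, ∅, ∅)]⟩
[14] ⟨S=[-2]; E={y↦-2, v↦-1}; C=∅; D=[(∅, {v↦-1}, ∅) :: (∅, ∅, ∅)]⟩
[15] ⟨S=[-2]; E={v↦-1}; C=∅; D=[(∅, ∅, ∅)]⟩
[16] ⟨S=[-2]; E=∅; C=∅; D=∅⟩
→ final value -2

Answer: -2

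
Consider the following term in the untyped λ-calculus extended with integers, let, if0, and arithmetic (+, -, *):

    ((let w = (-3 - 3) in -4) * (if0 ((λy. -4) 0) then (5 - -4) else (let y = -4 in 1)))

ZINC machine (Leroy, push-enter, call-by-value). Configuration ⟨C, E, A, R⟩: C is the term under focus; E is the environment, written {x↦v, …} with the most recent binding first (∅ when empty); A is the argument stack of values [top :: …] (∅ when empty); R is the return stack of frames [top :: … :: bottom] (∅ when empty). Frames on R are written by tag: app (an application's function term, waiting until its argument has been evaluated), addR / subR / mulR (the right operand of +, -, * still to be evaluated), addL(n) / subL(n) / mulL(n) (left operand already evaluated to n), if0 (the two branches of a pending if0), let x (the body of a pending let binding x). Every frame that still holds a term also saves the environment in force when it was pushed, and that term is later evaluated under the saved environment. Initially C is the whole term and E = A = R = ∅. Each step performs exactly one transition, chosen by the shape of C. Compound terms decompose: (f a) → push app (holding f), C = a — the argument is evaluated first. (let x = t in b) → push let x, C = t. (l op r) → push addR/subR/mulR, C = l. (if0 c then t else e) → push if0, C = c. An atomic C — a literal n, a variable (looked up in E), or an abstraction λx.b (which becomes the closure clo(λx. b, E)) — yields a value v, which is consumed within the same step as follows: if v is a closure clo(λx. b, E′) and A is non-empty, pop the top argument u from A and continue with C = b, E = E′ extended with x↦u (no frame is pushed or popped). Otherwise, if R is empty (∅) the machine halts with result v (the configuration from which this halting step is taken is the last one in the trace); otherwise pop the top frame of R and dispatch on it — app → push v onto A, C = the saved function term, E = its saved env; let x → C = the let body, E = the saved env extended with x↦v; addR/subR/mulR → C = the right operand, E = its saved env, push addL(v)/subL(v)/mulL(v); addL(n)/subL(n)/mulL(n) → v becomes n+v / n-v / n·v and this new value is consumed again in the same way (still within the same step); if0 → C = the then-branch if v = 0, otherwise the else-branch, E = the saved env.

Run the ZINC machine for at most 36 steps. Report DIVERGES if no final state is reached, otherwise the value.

Answer: -4

Execution trace:
[0] ⟨C=((let w = (-3 - 3) in -4) * (if0 ((λy. -4) 0) then (5 - -4) else (let y = -4 in 1))); E=∅; A=∅; R=∅⟩
[1] ⟨C=(let w = (-3 - 3) in -4); E=∅; A=∅; R=[mulR]⟩
[2] ⟨C=(-3 - 3); E=∅; A=∅; R=[let w :: mulR]⟩
[3] ⟨C=-3; E=∅; A=∅; R=[subR :: let w :: mulR]⟩
[4] ⟨C=3; E=∅; A=∅; R=[subL(-3) :: let w :: mulR]⟩
[5] ⟨C=-4; E={w↦-6}; A=∅; R=[mulR]⟩
[6] ⟨C=(if0 ((λy. -4) 0) then (5 - -4) else (let y = -4 in 1)); E=∅; A=∅; R=[mulL(-4)]⟩
[7] ⟨C=((λy. -4) 0); E=∅; A=∅; R=[if0 :: mulL(-4)]⟩
[8] ⟨C=0; E=∅; A=∅; R=[app :: if0 :: mulL(-4)]⟩
[9] ⟨C=(λy. -4); E=∅; A=[0]; R=[if0 :: mulL(-4)]⟩
[10] ⟨C=-4; E={y↦0}; A=∅; R=[if0 :: mulL(-4)]⟩
[11] ⟨C=(let y = -4 in 1); E=∅; A=∅; R=[mulL(-4)]⟩
[12] ⟨C=-4; E=∅; A=∅; R=[let y :: mulL(-4)]⟩
[13] ⟨C=1; E={y↦-4}; A=∅; R=[mulL(-4)]⟩
→ final value -4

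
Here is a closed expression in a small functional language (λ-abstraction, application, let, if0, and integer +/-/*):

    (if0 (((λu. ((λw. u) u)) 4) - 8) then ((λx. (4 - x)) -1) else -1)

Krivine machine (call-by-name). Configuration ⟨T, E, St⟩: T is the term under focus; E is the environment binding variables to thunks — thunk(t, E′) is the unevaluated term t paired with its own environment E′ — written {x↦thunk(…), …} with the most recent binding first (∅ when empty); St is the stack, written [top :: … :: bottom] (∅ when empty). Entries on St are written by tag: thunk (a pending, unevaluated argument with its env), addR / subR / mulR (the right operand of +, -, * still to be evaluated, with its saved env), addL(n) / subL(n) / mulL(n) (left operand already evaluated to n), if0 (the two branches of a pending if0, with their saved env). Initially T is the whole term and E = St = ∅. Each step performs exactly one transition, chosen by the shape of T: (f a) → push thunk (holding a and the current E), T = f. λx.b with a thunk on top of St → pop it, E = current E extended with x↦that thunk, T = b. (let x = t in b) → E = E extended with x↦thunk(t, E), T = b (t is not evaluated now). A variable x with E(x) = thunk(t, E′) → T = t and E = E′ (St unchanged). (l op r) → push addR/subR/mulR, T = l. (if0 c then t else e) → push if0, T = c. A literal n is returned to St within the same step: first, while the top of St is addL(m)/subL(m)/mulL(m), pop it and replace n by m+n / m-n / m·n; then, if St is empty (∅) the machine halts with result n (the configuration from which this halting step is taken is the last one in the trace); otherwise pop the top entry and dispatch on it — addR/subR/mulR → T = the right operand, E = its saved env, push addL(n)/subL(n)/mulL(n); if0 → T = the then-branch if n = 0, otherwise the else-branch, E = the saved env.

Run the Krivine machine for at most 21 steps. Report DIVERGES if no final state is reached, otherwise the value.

0. <T=(if0 (((λu. ((λw. u) u)) 4) - 8) then ((λx. (4 - x)) -1) else -1), E=∅, St=∅>
1. <T=(((λu. ((λw. u) u)) 4) - 8), E=∅, St=[if0]>
2. <T=((λu. ((λw. u) u)) 4), E=∅, St=[subR :: if0]>
3. <T=(λu. ((λw. u) u)), E=∅, St=[thunk :: subR :: if0]>
4. <T=((λw. u) u), E={u↦thunk(4, ∅)}, St=[subR :: if0]>
5. <T=(λw. u), E={u↦thunk(4, ∅)}, St=[thunk :: subR :: if0]>
6. <T=u, E={w↦thunk(u, {u↦thunk(4, ∅)}), u↦thunk(4, ∅)}, St=[subR :: if0]>
7. <T=4, E=∅, St=[subR :: if0]>
8. <T=8, E=∅, St=[subL(4) :: if0]>
9. <T=-1, E=∅, St=∅>
→ final value -1

Answer: -1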